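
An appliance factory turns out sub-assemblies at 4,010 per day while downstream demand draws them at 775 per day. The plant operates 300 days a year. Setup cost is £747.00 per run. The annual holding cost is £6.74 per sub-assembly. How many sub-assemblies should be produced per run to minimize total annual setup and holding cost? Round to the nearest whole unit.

Q* ≈ 7,993 sub-assemblies

Annual demand D = 775 × 300 = 232,500.
Production build-up factor (1 − d/p) = 1 − 775/4,010 = 0.8067.
Q* = √(2DS / (H(1 − d/p))) = √(2 × 232,500 × 747 / (6.74 × 0.8067)).
= √(347,355,000 / 5.4374) ≈ 7992.670.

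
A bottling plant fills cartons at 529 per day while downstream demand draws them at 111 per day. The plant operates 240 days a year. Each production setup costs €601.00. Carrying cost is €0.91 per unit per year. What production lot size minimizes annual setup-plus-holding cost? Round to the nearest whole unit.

Q* ≈ 6,673 cartons

Annual demand D = 111 × 240 = 26,640.
Production build-up factor (1 − d/p) = 1 − 111/529 = 0.7902.
Q* = √(2DS / (H(1 − d/p))) = √(2 × 26,640 × 601 / (0.91 × 0.7902)).
= √(32,021,280 / 0.7191) ≈ 6673.265.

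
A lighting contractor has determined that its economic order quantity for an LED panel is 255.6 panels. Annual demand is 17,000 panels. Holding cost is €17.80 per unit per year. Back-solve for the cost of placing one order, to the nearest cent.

S ≈ €34.20

Invert the EOQ relation Q*² = 2DS/H.
From Q* = √(2DS/H): S = Q*²H / (2D) = 255.6² × 17.8 / (2 × 17,000) = 34.2029.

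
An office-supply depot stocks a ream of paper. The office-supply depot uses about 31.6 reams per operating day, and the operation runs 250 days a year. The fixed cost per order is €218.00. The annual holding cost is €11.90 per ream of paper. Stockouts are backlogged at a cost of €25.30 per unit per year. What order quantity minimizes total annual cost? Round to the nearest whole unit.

Q* ≈ 652 reams

Annual demand D = 31.6 × 250 = 7,900.
With planned backorders, Q* = √(2DS/H) · √((H+B)/B).
√(2DS/H) = √(2 × 7,900 × 218 / 11.9) = 538.001.
√((H+B)/B) = √((11.9+25.3)/25.3) = 1.2126.
Q* ≈ 652.371.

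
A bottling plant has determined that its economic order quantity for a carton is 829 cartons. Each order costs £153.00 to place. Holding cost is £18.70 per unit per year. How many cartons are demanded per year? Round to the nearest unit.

D ≈ 41,998 cartons per year

Invert the EOQ relation Q*² = 2DS/H.
From Q* = √(2DS/H): D = Q*²H / (2S) = 829² × 18.7 / (2 × 153) = 41998.061.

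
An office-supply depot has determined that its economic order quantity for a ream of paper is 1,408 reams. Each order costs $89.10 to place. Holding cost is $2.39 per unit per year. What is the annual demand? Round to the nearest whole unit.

D ≈ 26,589 reams per year

The basic EOQ model gives Q* = √(2DS/H); rearrange for the unknown.
From Q* = √(2DS/H): D = Q*²H / (2S) = 1,408² × 2.39 / (2 × 89.1) = 26588.602.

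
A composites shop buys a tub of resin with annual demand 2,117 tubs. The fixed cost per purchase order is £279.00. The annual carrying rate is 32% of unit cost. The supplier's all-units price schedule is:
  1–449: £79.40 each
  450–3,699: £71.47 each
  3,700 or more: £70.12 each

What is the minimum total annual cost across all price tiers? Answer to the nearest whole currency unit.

TC* ≈ £157,760

Holding cost per unit per year at price C is H = 0.32·C.
For each price level, check whether its EOQ is feasible; otherwise the best quantity at that price is the breakpoint.
EOQ at £79.40 = 215.6 (feasible in tier 1): TC = 2,117×£79.40 + (2,117/215.6)×279 + (215.6/2)×0.32×£79.40 = £173,568.31.
EOQ at £71.47 = 227.3 < 450, so use break Q=450: TC = 2,117×£71.47 + (2,117/450.0)×279 + (450.0/2)×0.32×£71.47 = £157,760.37.
EOQ at £70.12 = 229.4 < 3700, so use break Q=3700: TC = 2,117×£70.12 + (2,117/3700.0)×279 + (3700.0/2)×0.32×£70.12 = £190,114.71.
Lowest total cost among the candidates is at Q = 450.0.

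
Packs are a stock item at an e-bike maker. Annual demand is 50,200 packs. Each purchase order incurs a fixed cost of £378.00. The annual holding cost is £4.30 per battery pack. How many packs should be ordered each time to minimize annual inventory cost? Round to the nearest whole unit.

EOQ = √(2DS / H) = √(2 × 50,200 × 378 / 4.3).
= √(37,951,200 / 4.3) = √8,825,860.4651 ≈ 2970.835.

Q* ≈ 2,971 packs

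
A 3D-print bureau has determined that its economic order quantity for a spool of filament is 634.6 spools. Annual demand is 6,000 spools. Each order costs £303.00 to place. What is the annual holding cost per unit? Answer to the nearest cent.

H ≈ £9.03

Squaring Q* = √(2DS/H) gives Q*² = 2DS/H.
From Q* = √(2DS/H): H = 2DS / Q*² = 2 × 6,000 × 303 / 634.6² = 9.0287.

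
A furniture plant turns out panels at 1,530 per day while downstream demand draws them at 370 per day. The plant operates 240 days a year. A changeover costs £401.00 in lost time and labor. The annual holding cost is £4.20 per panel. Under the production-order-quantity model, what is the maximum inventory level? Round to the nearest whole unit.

I_max ≈ 3,586 panels

Annual demand D = 370 × 240 = 88,800.
Production build-up factor (1 − d/p) = 1 − 370/1,530 = 0.7582.
Q* = √(2DS / (H(1 − d/p))) = √(2 × 88,800 × 401 / (4.2 × 0.7582)).
= √(71,217,600 / 3.1843) ≈ 4729.179.
Maximum inventory = Q*(1 − d/p) = 4729.179 × 0.7582 ≈ 3585.521.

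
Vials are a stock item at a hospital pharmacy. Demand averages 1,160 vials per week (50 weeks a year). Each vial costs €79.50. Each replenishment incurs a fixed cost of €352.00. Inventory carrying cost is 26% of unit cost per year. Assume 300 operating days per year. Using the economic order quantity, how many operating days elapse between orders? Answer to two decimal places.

Annual demand D = 1,160 × 50 = 58,000.
Holding cost H = 0.26 × €79.50 = €20.6700 per unit per year.
Q* = √(2DS/H) = √(2 × 58,000 × 352 / 20.67) ≈ 1405.50.
Cycle time = Q*/D × 300 = 1405.50 / 58,000 × 300 ≈ 7.270 days.

T ≈ 7.27 days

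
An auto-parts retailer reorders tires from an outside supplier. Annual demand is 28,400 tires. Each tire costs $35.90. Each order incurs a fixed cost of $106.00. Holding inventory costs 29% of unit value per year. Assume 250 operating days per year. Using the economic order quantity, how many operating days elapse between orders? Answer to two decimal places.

T ≈ 6.69 days

Holding cost H = 0.29 × $35.90 = $10.4110 per unit per year.
The optimal lot size = √(2DS/H) = √(2 × 28,400 × 106 / 10.411) ≈ 760.47.
Cycle time = Q*/D × 250 = 760.47 / 28,400 × 250 ≈ 6.694 days.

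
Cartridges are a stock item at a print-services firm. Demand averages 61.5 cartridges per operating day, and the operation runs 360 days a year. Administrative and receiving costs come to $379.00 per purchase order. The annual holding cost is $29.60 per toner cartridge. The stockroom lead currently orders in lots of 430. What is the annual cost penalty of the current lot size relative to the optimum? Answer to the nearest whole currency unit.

Annual demand D = 61.5 × 360 = 22,140.
EOQ = √(2DS/H) = √(2 × 22,140 × 379 / 29.6) ≈ 752.97.
Cost at Q* = (D/Q*)S + (Q*/2)H = √(2DSH) ≈ $22,287.91.
Cost at Q = 430: (22,140/430)×379 + (430/2)×29.6 = $19,514.09 + $6,364.00 = $25,878.09.
Excess = $25,878.09 − $22,287.91 = $3,590.19.

Extra cost ≈ $3,590 per year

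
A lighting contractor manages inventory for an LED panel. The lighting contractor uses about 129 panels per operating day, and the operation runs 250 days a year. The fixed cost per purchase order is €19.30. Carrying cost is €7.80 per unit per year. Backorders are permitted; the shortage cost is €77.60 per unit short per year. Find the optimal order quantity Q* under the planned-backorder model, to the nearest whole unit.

Annual demand D = 129 × 250 = 32,250.
With planned backorders, Q* = √(2DS/H) · √((H+B)/B).
√(2DS/H) = √(2 × 32,250 × 19.3 / 7.8) = 399.495.
√((H+B)/B) = √((7.8+77.6)/77.6) = 1.0491.
Q* ≈ 419.092.

Q* ≈ 419 panels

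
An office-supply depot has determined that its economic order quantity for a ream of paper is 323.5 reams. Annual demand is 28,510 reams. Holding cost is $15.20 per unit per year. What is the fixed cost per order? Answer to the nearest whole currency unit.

The basic EOQ model gives Q* = √(2DS/H); rearrange for the unknown.
From Q* = √(2DS/H): S = Q*²H / (2D) = 323.5² × 15.2 / (2 × 28,510) = 27.8975.

S ≈ $28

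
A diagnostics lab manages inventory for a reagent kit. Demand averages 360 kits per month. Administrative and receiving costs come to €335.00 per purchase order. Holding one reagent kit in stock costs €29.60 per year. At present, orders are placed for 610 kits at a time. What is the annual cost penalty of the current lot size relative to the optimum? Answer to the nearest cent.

Annual demand D = 360 × 12 = 4,320.
EOQ = √(2DS/H) = √(2 × 4,320 × 335 / 29.6) ≈ 312.70.
Cost at Q* = (D/Q*)S + (Q*/2)H = √(2DSH) ≈ €9,256.04.
Cost at Q = 610: (4,320/610)×335 + (610/2)×29.6 = €2,372.46 + €9,028.00 = €11,400.46.
Excess = €11,400.46 − €9,256.04 = €2,144.42.

Extra cost ≈ €2,144.42 per year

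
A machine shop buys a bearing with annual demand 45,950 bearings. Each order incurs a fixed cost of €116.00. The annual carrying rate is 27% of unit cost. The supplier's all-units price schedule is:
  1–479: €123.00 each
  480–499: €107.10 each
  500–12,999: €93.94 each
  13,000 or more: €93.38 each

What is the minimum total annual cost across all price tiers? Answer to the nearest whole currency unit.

TC* ≈ €4,332,986

Holding cost per unit per year at price C is H = 0.27·C.
Evaluate total cost at each tier's feasible EOQ or, if the EOQ is below the tier, at the tier's minimum quantity.
Tier 1 (€123.00): EOQ = 566.6 exceeds tier's upper bound 479, so this tier is dominated.
Tier 2 (€107.10): EOQ = 607.2 exceeds tier's upper bound 499, so this tier is dominated.
EOQ at €93.94 = 648.3 (feasible in tier 3): TC = 45,950×€93.94 + (45,950/648.3)×116 + (648.3/2)×0.27×€93.94 = €4,332,986.49.
EOQ at €93.38 = 650.2 < 13000, so use break Q=13000: TC = 45,950×€93.38 + (45,950/13000.0)×116 + (13000.0/2)×0.27×€93.38 = €4,455,102.92.
Lowest total cost among the candidates is at Q = 648.3.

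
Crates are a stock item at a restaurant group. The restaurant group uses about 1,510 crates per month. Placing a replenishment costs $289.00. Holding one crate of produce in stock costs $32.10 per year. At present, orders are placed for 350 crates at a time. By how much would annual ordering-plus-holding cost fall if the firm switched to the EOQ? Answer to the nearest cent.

Extra cost ≈ $2,243.83 per year

Annual demand D = 1,510 × 12 = 18,120.
EOQ = √(2DS/H) = √(2 × 18,120 × 289 / 32.1) ≈ 571.20.
Cost at Q* = (D/Q*)S + (Q*/2)H = √(2DSH) ≈ $18,335.62.
Cost at Q = 350: (18,120/350)×289 + (350/2)×32.1 = $14,961.94 + $5,617.50 = $20,579.44.
Excess = $20,579.44 − $18,335.62 = $2,243.83.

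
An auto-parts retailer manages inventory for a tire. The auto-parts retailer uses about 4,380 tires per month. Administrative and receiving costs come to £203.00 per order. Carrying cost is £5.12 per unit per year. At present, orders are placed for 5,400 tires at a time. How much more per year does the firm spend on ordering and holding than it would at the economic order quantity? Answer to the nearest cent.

Annual demand D = 4,380 × 12 = 52,560.
EOQ = √(2DS/H) = √(2 × 52,560 × 203 / 5.12) ≈ 2041.53.
Cost at Q* = (D/Q*)S + (Q*/2)H = √(2DSH) ≈ £10,452.63.
Cost at Q = 5,400: (52,560/5,400)×203 + (5,400/2)×5.12 = £1,975.87 + £13,824.00 = £15,799.87.
Excess = £15,799.87 − £10,452.63 = £5,347.23.

Extra cost ≈ £5,347.23 per year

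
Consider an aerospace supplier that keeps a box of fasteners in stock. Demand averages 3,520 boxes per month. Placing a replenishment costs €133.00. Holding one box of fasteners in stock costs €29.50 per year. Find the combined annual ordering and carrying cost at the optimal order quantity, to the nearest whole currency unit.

TC* ≈ €18,206

Annual demand D = 3,520 × 12 = 42,240.
Q* = √(2DS/H) = √(2 × 42,240 × 133 / 29.5) ≈ 617.15.
At Q*, ordering cost (D/Q*)S equals holding cost (Q*/2)H, each = √(DSH/2).
Minimum total = √(2DSH) = √(2 × 42,240 × 133 × 29.5) ≈ 18205.968.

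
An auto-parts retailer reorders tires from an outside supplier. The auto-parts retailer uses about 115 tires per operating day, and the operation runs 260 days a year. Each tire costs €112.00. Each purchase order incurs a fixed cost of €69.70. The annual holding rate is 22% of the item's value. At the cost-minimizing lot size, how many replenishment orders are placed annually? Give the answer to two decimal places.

N ≈ 72.70 orders per year

Annual demand D = 115 × 260 = 29,900.
Holding cost H = 0.22 × €112.00 = €24.6400 per unit per year.
Q* = √(2DS/H) = √(2 × 29,900 × 69.7 / 24.64) ≈ 411.29.
Orders per year = D / Q* = 29,900 / 411.29 ≈ 72.698.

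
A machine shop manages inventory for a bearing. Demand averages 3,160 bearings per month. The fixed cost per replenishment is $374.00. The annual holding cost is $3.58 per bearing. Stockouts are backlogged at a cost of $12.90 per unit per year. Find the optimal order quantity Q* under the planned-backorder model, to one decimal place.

Q* ≈ 3,181.5 bearings

Annual demand D = 3,160 × 12 = 37,920.
With planned backorders, Q* = √(2DS/H) · √((H+B)/B).
√(2DS/H) = √(2 × 37,920 × 374 / 3.58) = 2814.773.
√((H+B)/B) = √((3.58+12.9)/12.9) = 1.1303.
Q* ≈ 3181.465.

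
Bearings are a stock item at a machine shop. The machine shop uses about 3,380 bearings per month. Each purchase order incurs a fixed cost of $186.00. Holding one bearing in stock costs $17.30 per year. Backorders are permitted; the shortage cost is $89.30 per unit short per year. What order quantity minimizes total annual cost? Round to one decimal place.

Q* ≈ 1,020.4 bearings

Annual demand D = 3,380 × 12 = 40,560.
With planned backorders, Q* = √(2DS/H) · √((H+B)/B).
√(2DS/H) = √(2 × 40,560 × 186 / 17.3) = 933.894.
√((H+B)/B) = √((17.3+89.3)/89.3) = 1.0926.
Q* ≈ 1020.353.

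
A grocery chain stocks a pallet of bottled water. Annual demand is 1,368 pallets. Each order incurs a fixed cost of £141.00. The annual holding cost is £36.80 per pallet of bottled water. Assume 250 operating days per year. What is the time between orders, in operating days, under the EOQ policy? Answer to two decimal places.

T ≈ 18.71 days

Q* = √(2DS/H) = √(2 × 1,368 × 141 / 36.8) ≈ 102.39.
Cycle time = Q*/D × 250 = 102.39 / 1,368 × 250 ≈ 18.711 days.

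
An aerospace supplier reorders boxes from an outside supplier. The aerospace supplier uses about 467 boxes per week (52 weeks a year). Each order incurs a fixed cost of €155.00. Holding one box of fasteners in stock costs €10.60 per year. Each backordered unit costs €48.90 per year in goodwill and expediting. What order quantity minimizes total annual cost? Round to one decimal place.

Q* ≈ 929.6 boxes

Annual demand D = 467 × 52 = 24,284.
With planned backorders, Q* = √(2DS/H) · √((H+B)/B).
√(2DS/H) = √(2 × 24,284 × 155 / 10.6) = 842.729.
√((H+B)/B) = √((10.6+48.9)/48.9) = 1.1031.
Q* ≈ 929.591.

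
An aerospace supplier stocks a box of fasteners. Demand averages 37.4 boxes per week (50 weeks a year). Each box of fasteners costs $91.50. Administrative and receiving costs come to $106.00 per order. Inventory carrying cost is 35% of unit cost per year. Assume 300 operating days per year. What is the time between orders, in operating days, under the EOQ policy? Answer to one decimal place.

T ≈ 17.8 days

Annual demand D = 37.4 × 50 = 1,870.
Holding cost H = 0.35 × $91.50 = $32.0250 per unit per year.
The optimal lot size = √(2DS/H) = √(2 × 1,870 × 106 / 32.025) ≈ 111.26.
Cycle time = Q*/D × 300 = 111.26 / 1,870 × 300 ≈ 17.849 days.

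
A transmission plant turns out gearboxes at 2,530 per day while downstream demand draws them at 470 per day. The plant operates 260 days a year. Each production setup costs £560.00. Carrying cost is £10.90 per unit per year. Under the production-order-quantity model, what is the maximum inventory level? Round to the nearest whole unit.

Annual demand D = 470 × 260 = 122,200.
Production build-up factor (1 − d/p) = 1 − 470/2,530 = 0.8142.
Q* = √(2DS / (H(1 − d/p))) = √(2 × 122,200 × 560 / (10.9 × 0.8142)).
= √(136,864,000 / 8.8751) ≈ 3926.974.
Maximum inventory = Q*(1 − d/p) = 3926.974 × 0.8142 ≈ 3197.457.

I_max ≈ 3,197 gearboxes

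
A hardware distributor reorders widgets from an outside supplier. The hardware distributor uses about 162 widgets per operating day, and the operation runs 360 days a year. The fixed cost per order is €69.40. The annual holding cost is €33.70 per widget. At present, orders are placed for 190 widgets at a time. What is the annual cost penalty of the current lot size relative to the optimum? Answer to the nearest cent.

Annual demand D = 162 × 360 = 58,320.
EOQ = √(2DS/H) = √(2 × 58,320 × 69.4 / 33.7) ≈ 490.10.
Cost at Q* = (D/Q*)S + (Q*/2)H = √(2DSH) ≈ €16,516.52.
Cost at Q = 190: (58,320/190)×69.4 + (190/2)×33.7 = €21,302.15 + €3,201.50 = €24,503.65.
Excess = €24,503.65 − €16,516.52 = €7,987.13.

Extra cost ≈ €7,987.13 per year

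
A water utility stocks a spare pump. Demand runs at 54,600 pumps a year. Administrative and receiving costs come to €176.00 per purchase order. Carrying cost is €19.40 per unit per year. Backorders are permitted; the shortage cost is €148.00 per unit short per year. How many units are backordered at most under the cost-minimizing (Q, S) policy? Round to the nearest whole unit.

S* ≈ 123 pumps

With planned backorders, Q* = √(2DS/H) · √((H+B)/B).
√(2DS/H) = √(2 × 54,600 × 176 / 19.4) = 995.329.
√((H+B)/B) = √((19.4+148)/148) = 1.0635.
Q* ≈ 1058.556.
S* = Q* · H/(H+B) = 1058.556 × 19.4/167.4 ≈ 122.676.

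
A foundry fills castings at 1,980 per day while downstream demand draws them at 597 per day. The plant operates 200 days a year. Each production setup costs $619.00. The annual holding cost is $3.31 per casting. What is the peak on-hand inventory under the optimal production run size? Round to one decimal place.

Annual demand D = 597 × 200 = 119,400.
Production build-up factor (1 − d/p) = 1 − 597/1,980 = 0.6985.
Q* = √(2DS / (H(1 − d/p))) = √(2 × 119,400 × 619 / (3.31 × 0.6985)).
= √(147,817,200 / 2.312) ≈ 7995.949.
Maximum inventory = Q*(1 − d/p) = 7995.949 × 0.6985 ≈ 5585.049.

I_max ≈ 5,585.0 castings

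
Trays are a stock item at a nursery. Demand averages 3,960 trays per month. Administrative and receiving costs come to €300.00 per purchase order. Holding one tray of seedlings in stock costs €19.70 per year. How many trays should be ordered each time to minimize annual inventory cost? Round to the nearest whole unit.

Annual demand D = 3,960 × 12 = 47,520.
EOQ = √(2DS / H) = √(2 × 47,520 × 300 / 19.7).
= √(28,512,000 / 19.7) = √1,447,309.6447 ≈ 1203.042.

Q* ≈ 1,203 trays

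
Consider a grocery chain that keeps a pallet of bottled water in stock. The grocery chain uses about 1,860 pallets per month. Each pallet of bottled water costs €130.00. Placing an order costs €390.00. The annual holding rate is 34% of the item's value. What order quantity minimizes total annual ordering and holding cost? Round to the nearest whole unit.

Q* ≈ 628 pallets

Annual demand D = 1,860 × 12 = 22,320.
Holding cost H = 0.34 × €130.00 = €44.2000 per unit per year.
EOQ = √(2DS / H) = √(2 × 22,320 × 390 / 44.2).
= √(17,409,600 / 44.2) = √393,882.3529 ≈ 627.600.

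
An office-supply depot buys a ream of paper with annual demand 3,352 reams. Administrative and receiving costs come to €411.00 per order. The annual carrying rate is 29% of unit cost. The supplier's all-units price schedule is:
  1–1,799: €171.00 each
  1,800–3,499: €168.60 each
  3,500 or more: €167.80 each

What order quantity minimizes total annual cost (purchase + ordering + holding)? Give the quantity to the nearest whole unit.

Holding cost per unit per year at price C is H = 0.29·C.
Candidates are each tier's EOQ (if it falls in that tier) and each price-break quantity.
EOQ at €171.00 = 235.7 (feasible in tier 1): TC = 3,352×€171.00 + (3,352/235.7)×411 + (235.7/2)×0.29×€171.00 = €584,881.20.
EOQ at €168.60 = 237.4 < 1800, so use break Q=1800: TC = 3,352×€168.60 + (3,352/1800.0)×411 + (1800.0/2)×0.29×€168.60 = €609,917.17.
EOQ at €167.80 = 238.0 < 3500, so use break Q=3500: TC = 3,352×€167.80 + (3,352/3500.0)×411 + (3500.0/2)×0.29×€167.80 = €648,017.72.
Lowest total cost is €584,881.20 at Q = 235.7.

Q* ≈ 236 reams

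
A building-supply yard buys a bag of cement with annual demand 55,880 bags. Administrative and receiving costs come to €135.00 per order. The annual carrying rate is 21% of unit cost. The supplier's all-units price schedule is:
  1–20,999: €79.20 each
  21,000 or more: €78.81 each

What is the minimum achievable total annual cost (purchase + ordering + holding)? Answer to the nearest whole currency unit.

TC* ≈ €4,441,537

Holding cost per unit per year at price C is H = 0.21·C.
Evaluate total cost at each tier's feasible EOQ or, if the EOQ is below the tier, at the tier's minimum quantity.
EOQ at €79.20 = 952.4 (feasible in tier 1): TC = 55,880×€79.20 + (55,880/952.4)×135 + (952.4/2)×0.21×€79.20 = €4,441,536.99.
EOQ at €78.81 = 954.8 < 21000, so use break Q=21000: TC = 55,880×€78.81 + (55,880/21000.0)×135 + (21000.0/2)×0.21×€78.81 = €4,578,038.08.
Lowest total cost among the candidates is at Q = 952.4.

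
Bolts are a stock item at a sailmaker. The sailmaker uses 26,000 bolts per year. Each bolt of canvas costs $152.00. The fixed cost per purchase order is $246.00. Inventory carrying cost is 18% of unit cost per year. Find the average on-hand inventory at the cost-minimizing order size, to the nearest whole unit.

Holding cost H = 0.18 × $152.00 = $27.3600 per unit per year.
The optimal lot size = √(2DS/H) = √(2 × 26,000 × 246 / 27.36) ≈ 683.77.
Average inventory = Q*/2 ≈ 683.77 / 2 = 341.886.

Average inventory ≈ 342 bolts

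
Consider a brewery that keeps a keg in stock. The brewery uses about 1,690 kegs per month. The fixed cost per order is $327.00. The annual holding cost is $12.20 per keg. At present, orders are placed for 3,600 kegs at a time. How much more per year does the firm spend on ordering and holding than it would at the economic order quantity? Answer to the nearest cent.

Annual demand D = 1,690 × 12 = 20,280.
EOQ = √(2DS/H) = √(2 × 20,280 × 327 / 12.2) ≈ 1042.66.
Cost at Q* = (D/Q*)S + (Q*/2)H = √(2DSH) ≈ $12,720.46.
Cost at Q = 3,600: (20,280/3,600)×327 + (3,600/2)×12.2 = $1,842.10 + $21,960.00 = $23,802.10.
Excess = $23,802.10 − $12,720.46 = $11,081.64.

Extra cost ≈ $11,081.64 per year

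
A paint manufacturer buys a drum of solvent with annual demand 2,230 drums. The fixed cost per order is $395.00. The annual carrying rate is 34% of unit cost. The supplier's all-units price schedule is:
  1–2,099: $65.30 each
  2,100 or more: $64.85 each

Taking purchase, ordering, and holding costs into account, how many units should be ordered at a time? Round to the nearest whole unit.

Holding cost per unit per year at price C is H = 0.34·C.
Evaluate total cost at each tier's feasible EOQ or, if the EOQ is below the tier, at the tier's minimum quantity.
EOQ at $65.30 = 281.7 (feasible in tier 1): TC = 2,230×$65.30 + (2,230/281.7)×395 + (281.7/2)×0.34×$65.30 = $151,873.06.
EOQ at $64.85 = 282.7 < 2100, so use break Q=2100: TC = 2,230×$64.85 + (2,230/2100.0)×395 + (2100.0/2)×0.34×$64.85 = $168,186.40.
Lowest total cost is $151,873.06 at Q = 281.7.

Q* ≈ 282 drums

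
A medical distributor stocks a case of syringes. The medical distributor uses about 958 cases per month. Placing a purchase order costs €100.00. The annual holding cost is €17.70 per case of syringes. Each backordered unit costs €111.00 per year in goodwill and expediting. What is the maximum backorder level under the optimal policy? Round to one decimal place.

S* ≈ 53.4 cases

Annual demand D = 958 × 12 = 11,496.
With planned backorders, Q* = √(2DS/H) · √((H+B)/B).
√(2DS/H) = √(2 × 11,496 × 100 / 17.7) = 360.414.
√((H+B)/B) = √((17.7+111)/111) = 1.0768.
Q* ≈ 388.087.
S* = Q* · H/(H+B) = 388.087 × 17.7/128.7 ≈ 53.373.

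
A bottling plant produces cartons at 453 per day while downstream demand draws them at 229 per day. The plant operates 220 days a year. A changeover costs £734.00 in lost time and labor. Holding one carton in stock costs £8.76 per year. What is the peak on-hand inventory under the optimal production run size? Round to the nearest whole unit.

I_max ≈ 2,043 cartons

Annual demand D = 229 × 220 = 50,380.
Production build-up factor (1 − d/p) = 1 − 229/453 = 0.4945.
Q* = √(2DS / (H(1 − d/p))) = √(2 × 50,380 × 734 / (8.76 × 0.4945)).
= √(73,957,840 / 4.3317) ≈ 4132.046.
Maximum inventory = Q*(1 − d/p) = 4132.046 × 0.4945 ≈ 2043.219.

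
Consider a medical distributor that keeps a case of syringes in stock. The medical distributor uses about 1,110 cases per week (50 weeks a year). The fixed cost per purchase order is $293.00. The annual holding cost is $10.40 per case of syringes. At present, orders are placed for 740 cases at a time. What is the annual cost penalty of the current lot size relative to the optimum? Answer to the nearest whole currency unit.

Annual demand D = 1,110 × 50 = 55,500.
EOQ = √(2DS/H) = √(2 × 55,500 × 293 / 10.4) ≈ 1768.39.
Cost at Q* = (D/Q*)S + (Q*/2)H = √(2DSH) ≈ $18,391.28.
Cost at Q = 740: (55,500/740)×293 + (740/2)×10.4 = $21,975.00 + $3,848.00 = $25,823.00.
Excess = $25,823.00 − $18,391.28 = $7,431.72.

Extra cost ≈ $7,432 per year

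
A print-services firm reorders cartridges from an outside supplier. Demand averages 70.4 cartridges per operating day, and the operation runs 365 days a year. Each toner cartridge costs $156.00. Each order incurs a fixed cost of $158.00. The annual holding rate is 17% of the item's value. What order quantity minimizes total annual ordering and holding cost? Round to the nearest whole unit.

Q* ≈ 553 cartridges

Annual demand D = 70.4 × 365 = 25,696.
Holding cost H = 0.17 × $156.00 = $26.5200 per unit per year.
EOQ = √(2DS / H) = √(2 × 25,696 × 158 / 26.52).
= √(8,119,936 / 26.52) = √306,181.5988 ≈ 553.337.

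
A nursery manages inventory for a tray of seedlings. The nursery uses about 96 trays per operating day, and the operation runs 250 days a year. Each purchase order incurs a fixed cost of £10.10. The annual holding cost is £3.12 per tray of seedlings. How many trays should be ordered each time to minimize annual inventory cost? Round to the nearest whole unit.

Annual demand D = 96 × 250 = 24,000.
EOQ = √(2DS / H) = √(2 × 24,000 × 10.1 / 3.12).
= √(484,800 / 3.12) = √155,384.6154 ≈ 394.189.

Q* ≈ 394 trays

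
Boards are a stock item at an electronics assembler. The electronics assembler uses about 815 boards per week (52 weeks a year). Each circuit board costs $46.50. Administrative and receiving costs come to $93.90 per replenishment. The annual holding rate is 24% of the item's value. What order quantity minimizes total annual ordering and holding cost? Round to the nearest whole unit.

Annual demand D = 815 × 52 = 42,380.
Holding cost H = 0.24 × $46.50 = $11.1600 per unit per year.
EOQ = √(2DS / H) = √(2 × 42,380 × 93.9 / 11.16).
= √(7,958,964 / 11.16) = √713,168.8172 ≈ 844.493.

Q* ≈ 844 boards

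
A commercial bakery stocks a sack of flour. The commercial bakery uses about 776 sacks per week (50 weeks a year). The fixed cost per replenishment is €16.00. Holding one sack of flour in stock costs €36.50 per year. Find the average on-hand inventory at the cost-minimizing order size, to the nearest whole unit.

Average inventory ≈ 92 sacks

Annual demand D = 776 × 50 = 38,800.
The optimal lot size = √(2DS/H) = √(2 × 38,800 × 16 / 36.5) ≈ 184.44.
Average inventory = Q*/2 ≈ 184.44 / 2 = 92.218.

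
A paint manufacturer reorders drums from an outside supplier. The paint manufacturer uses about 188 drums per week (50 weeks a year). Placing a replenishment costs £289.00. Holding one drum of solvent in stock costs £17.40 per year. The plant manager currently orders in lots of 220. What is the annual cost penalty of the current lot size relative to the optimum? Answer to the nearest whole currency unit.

Annual demand D = 188 × 50 = 9,400.
EOQ = √(2DS/H) = √(2 × 9,400 × 289 / 17.4) ≈ 558.80.
Cost at Q* = (D/Q*)S + (Q*/2)H = √(2DSH) ≈ £9,723.05.
Cost at Q = 220: (9,400/220)×289 + (220/2)×17.4 = £12,348.18 + £1,914.00 = £14,262.18.
Excess = £14,262.18 − £9,723.05 = £4,539.13.

Extra cost ≈ £4,539 per year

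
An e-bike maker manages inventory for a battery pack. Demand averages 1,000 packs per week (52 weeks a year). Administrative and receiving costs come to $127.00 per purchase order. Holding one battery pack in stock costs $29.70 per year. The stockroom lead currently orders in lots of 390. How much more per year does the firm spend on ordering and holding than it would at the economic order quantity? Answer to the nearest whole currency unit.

Annual demand D = 1,000 × 52 = 52,000.
EOQ = √(2DS/H) = √(2 × 52,000 × 127 / 29.7) ≈ 666.87.
Cost at Q* = (D/Q*)S + (Q*/2)H = √(2DSH) ≈ $19,806.00.
Cost at Q = 390: (52,000/390)×127 + (390/2)×29.7 = $16,933.33 + $5,791.50 = $22,724.83.
Excess = $22,724.83 − $19,806.00 = $2,918.83.

Extra cost ≈ $2,919 per year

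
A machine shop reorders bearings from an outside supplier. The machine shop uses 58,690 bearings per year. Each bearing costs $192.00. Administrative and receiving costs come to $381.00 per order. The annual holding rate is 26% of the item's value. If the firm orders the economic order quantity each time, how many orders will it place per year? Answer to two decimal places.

Holding cost H = 0.26 × $192.00 = $49.9200 per unit per year.
Q* = √(2DS/H) = √(2 × 58,690 × 381 / 49.92) ≈ 946.50.
Orders per year = D / Q* = 58,690 / 946.50 ≈ 62.007.

N ≈ 62.01 orders per year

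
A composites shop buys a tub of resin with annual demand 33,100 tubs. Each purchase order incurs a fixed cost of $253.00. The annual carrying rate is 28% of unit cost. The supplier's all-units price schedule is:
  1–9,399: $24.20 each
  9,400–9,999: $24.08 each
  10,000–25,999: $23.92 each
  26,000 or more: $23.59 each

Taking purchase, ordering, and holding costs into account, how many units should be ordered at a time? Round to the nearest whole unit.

Holding cost per unit per year at price C is H = 0.28·C.
For each price level, check whether its EOQ is feasible; otherwise the best quantity at that price is the breakpoint.
EOQ at $24.20 = 1572.2 (feasible in tier 1): TC = 33,100×$24.20 + (33,100/1572.2)×253 + (1572.2/2)×0.28×$24.20 = $811,673.10.
EOQ at $24.08 = 1576.1 < 9400, so use break Q=9400: TC = 33,100×$24.08 + (33,100/9400.0)×253 + (9400.0/2)×0.28×$24.08 = $829,628.16.
EOQ at $23.92 = 1581.4 < 10000, so use break Q=10000: TC = 33,100×$23.92 + (33,100/10000.0)×253 + (10000.0/2)×0.28×$23.92 = $826,077.43.
EOQ at $23.59 = 1592.4 < 26000, so use break Q=26000: TC = 33,100×$23.59 + (33,100/26000.0)×253 + (26000.0/2)×0.28×$23.59 = $867,018.69.
Lowest total cost is $811,673.10 at Q = 1572.2.

Q* ≈ 1,572 tubs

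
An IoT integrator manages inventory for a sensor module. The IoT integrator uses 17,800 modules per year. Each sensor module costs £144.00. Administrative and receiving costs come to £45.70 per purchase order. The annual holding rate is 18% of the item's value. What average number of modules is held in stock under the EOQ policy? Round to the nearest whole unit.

Average inventory ≈ 125 modules

Holding cost H = 0.18 × £144.00 = £25.9200 per unit per year.
EOQ = √(2DS/H) = √(2 × 17,800 × 45.7 / 25.92) ≈ 250.53.
Average inventory = Q*/2 ≈ 250.53 / 2 = 125.267.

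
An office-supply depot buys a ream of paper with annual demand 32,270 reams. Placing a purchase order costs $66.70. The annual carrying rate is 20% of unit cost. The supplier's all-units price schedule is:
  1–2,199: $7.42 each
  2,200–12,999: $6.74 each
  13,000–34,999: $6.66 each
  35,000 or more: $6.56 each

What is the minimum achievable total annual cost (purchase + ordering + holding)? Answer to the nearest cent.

TC* ≈ $219,960.97

Holding cost per unit per year at price C is H = 0.20·C.
Candidates are each tier's EOQ (if it falls in that tier) and each price-break quantity.
EOQ at $7.42 = 1703.2 (feasible in tier 1): TC = 32,270×$7.42 + (32,270/1703.2)×66.7 + (1703.2/2)×0.20×$7.42 = $241,970.92.
EOQ at $6.74 = 1787.0 < 2200, so use break Q=2200: TC = 32,270×$6.74 + (32,270/2200.0)×66.7 + (2200.0/2)×0.20×$6.74 = $219,960.97.
EOQ at $6.66 = 1797.7 < 13000, so use break Q=13000: TC = 32,270×$6.66 + (32,270/13000.0)×66.7 + (13000.0/2)×0.20×$6.66 = $223,741.77.
EOQ at $6.56 = 1811.4 < 35000, so use break Q=35000: TC = 32,270×$6.56 + (32,270/35000.0)×66.7 + (35000.0/2)×0.20×$6.56 = $234,712.70.
Lowest total cost among the candidates is at Q = 2200.0.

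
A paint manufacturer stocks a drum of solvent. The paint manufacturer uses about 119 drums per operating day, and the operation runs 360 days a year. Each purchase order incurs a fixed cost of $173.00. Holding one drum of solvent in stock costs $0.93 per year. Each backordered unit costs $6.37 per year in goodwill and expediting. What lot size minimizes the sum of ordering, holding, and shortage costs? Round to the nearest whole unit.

Q* ≈ 4,274 drums

Annual demand D = 119 × 360 = 42,840.
With planned backorders, Q* = √(2DS/H) · √((H+B)/B).
√(2DS/H) = √(2 × 42,840 × 173 / 0.93) = 3992.283.
√((H+B)/B) = √((0.93+6.37)/6.37) = 1.0705.
Q* ≈ 4273.788.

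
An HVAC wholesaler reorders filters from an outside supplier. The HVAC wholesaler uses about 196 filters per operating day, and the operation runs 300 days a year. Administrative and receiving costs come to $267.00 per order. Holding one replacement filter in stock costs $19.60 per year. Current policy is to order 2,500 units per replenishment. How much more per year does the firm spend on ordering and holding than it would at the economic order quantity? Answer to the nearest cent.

Extra cost ≈ $5,972.09 per year

Annual demand D = 196 × 300 = 58,800.
EOQ = √(2DS/H) = √(2 × 58,800 × 267 / 19.6) ≈ 1265.70.
Cost at Q* = (D/Q*)S + (Q*/2)H = √(2DSH) ≈ $24,807.75.
Cost at Q = 2,500: (58,800/2,500)×267 + (2,500/2)×19.6 = $6,279.84 + $24,500.00 = $30,779.84.
Excess = $30,779.84 − $24,807.75 = $5,972.09.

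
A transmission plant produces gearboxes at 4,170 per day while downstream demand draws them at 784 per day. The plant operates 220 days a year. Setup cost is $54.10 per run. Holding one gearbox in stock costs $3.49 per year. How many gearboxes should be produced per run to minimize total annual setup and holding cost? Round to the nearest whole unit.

Q* ≈ 2,566 gearboxes

Annual demand D = 784 × 220 = 172,480.
Production build-up factor (1 − d/p) = 1 − 784/4,170 = 0.8120.
Q* = √(2DS / (H(1 − d/p))) = √(2 × 172,480 × 54.1 / (3.49 × 0.8120)).
= √(18,662,336 / 2.8338) ≈ 2566.226.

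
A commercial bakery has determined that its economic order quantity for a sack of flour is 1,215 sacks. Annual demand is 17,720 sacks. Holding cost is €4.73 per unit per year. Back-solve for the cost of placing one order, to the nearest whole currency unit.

Invert the EOQ relation Q*² = 2DS/H.
From Q* = √(2DS/H): S = Q*²H / (2D) = 1,215² × 4.73 / (2 × 17,720) = 197.0244.

S ≈ €197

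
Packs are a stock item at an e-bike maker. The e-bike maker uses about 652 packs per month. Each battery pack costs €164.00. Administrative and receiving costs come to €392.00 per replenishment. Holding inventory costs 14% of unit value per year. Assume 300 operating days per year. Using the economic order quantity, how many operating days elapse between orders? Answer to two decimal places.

T ≈ 19.82 days

Annual demand D = 652 × 12 = 7,824.
Holding cost H = 0.14 × €164.00 = €22.9600 per unit per year.
EOQ = √(2DS/H) = √(2 × 7,824 × 392 / 22.96) ≈ 516.88.
Cycle time = Q*/D × 300 = 516.88 / 7,824 × 300 ≈ 19.819 days.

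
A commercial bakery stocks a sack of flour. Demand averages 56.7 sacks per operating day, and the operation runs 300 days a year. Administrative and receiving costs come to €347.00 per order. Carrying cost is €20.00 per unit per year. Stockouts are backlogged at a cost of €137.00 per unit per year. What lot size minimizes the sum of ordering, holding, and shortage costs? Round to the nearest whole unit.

Q* ≈ 822 sacks

Annual demand D = 56.7 × 300 = 17,010.
With planned backorders, Q* = √(2DS/H) · √((H+B)/B).
√(2DS/H) = √(2 × 17,010 × 347 / 20) = 768.275.
√((H+B)/B) = √((20+137)/137) = 1.0705.
Q* ≈ 822.444.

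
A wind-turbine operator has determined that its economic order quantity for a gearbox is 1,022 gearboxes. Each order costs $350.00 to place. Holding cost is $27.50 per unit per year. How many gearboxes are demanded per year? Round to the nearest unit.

The basic EOQ model gives Q* = √(2DS/H); rearrange for the unknown.
From Q* = √(2DS/H): D = Q*²H / (2S) = 1,022² × 27.5 / (2 × 350) = 41033.300.

D ≈ 41,033 gearboxes per year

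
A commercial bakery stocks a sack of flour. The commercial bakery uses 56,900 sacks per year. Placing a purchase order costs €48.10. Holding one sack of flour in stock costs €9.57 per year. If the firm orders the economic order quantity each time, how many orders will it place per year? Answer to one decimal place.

N ≈ 75.2 orders per year

The optimal lot size = √(2DS/H) = √(2 × 56,900 × 48.1 / 9.57) ≈ 756.29.
Orders per year = D / Q* = 56,900 / 756.29 ≈ 75.236.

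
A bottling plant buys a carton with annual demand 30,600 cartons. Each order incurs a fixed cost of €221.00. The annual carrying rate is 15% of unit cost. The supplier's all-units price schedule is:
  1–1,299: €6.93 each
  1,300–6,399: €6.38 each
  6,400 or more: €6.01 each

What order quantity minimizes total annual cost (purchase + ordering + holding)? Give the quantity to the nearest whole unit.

Q* ≈ 6,400 cartons

Holding cost per unit per year at price C is H = 0.15·C.
For each price level, check whether its EOQ is feasible; otherwise the best quantity at that price is the breakpoint.
Tier 1 (€6.93): EOQ = 3607.1 exceeds tier's upper bound 1299, so this tier is dominated.
EOQ at €6.38 = 3759.4 (feasible in tier 2): TC = 30,600×€6.38 + (30,600/3759.4)×221 + (3759.4/2)×0.15×€6.38 = €198,825.72.
EOQ at €6.01 = 3873.4 < 6400, so use break Q=6400: TC = 30,600×€6.01 + (30,600/6400.0)×221 + (6400.0/2)×0.15×€6.01 = €187,847.46.
Lowest total cost is €187,847.46 at Q = 6400.0.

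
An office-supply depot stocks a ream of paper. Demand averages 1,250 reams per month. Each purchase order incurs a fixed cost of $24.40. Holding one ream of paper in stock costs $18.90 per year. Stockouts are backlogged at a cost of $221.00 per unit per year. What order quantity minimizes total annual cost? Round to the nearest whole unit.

Annual demand D = 1,250 × 12 = 15,000.
With planned backorders, Q* = √(2DS/H) · √((H+B)/B).
√(2DS/H) = √(2 × 15,000 × 24.4 / 18.9) = 196.800.
√((H+B)/B) = √((18.9+221)/221) = 1.0419.
Q* ≈ 205.042.

Q* ≈ 205 reams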